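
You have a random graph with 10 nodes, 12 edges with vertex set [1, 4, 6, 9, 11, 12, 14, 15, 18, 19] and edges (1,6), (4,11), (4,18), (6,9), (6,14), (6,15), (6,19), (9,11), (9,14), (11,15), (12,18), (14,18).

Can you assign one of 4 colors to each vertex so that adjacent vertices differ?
A valid 4-coloring: color 1: [6, 11, 18]; color 2: [1, 4, 12, 14, 15, 19]; color 3: [9].
(χ(G) = 3 ≤ 4.)

Yes, G is 4-colorable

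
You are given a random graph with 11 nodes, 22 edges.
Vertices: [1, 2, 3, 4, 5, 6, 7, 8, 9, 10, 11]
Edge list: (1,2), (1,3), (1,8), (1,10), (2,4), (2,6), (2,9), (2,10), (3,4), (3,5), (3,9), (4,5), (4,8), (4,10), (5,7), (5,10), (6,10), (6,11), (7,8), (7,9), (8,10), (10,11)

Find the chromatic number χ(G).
Clique number ω(G) = 3 (lower bound: χ ≥ ω).
The clique on [1, 8, 10] has size 3, forcing χ ≥ 3, and the coloring below uses 3 colors, so χ(G) = 3.
A valid 3-coloring: color 1: [3, 7, 10]; color 2: [1, 4, 6, 9]; color 3: [2, 5, 8, 11].

χ(G) = 3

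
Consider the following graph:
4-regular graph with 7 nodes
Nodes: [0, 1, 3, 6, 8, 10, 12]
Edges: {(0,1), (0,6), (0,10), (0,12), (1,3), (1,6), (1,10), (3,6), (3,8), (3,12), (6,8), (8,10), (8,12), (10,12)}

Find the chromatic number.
Clique number ω(G) = 3 (lower bound: χ ≥ ω).
Suppose a proper 3-coloring c exists. The clique [0, 1, 6] takes 3 distinct colors; by symmetry let c(0) = 1, c(1) = 2, c(6) = 3.
- Vertex 3: neighbors [1, 6] already have colors [2, 3] ⇒ c(3) = 1.
- Vertex 8: neighbors [3, 6] already have colors [1, 3] ⇒ c(8) = 2.
- Vertex 10: neighbors [0, 1] already have colors [1, 2] ⇒ c(10) = 3.
- Vertex 12: neighbors [0, 8, 10] already have colors [1, 2, 3] — all 3 colors blocked. Contradiction.
The forced assignments end in a contradiction, so G has no proper 3-coloring (χ ≥ 4).
The coloring below uses 4 colors, so χ(G) = 4.
A valid 4-coloring: color 1: [6, 10]; color 2: [0, 3]; color 3: [1, 12]; color 4: [8].

χ(G) = 4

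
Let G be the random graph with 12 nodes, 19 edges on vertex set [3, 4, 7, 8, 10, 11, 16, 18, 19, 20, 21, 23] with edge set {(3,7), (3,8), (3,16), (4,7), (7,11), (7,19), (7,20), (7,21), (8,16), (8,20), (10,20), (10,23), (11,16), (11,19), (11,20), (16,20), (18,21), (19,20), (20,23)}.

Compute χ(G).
Clique number ω(G) = 4 (lower bound: χ ≥ ω).
The clique on [7, 11, 19, 20] has size 4, forcing χ ≥ 4, and the coloring below uses 4 colors, so χ(G) = 4.
A valid 4-coloring: color 1: [3, 4, 20, 21]; color 2: [7, 10, 16, 18]; color 3: [8, 11, 23]; color 4: [19].

χ(G) = 4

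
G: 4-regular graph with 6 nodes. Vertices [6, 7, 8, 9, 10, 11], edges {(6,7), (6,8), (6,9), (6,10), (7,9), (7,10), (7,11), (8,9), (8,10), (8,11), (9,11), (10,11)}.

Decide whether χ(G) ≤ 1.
The clique on vertices [8, 9, 11] has size 3 > 1, so it alone needs 3 colors.

No, G is not 1-colorable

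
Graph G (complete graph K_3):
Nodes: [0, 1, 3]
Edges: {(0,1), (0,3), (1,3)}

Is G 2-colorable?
The clique on vertices [0, 1, 3] has size 3 > 2, so it alone needs 3 colors.

No, G is not 2-colorable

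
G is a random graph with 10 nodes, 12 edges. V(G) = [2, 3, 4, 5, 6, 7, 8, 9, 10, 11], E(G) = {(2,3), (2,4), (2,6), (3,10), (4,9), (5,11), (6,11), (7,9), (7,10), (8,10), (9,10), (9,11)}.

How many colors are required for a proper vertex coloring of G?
Clique number ω(G) = 3 (lower bound: χ ≥ ω).
The clique on [7, 9, 10] has size 3, forcing χ ≥ 3, and the coloring below uses 3 colors, so χ(G) = 3.
A valid 3-coloring: color 1: [2, 10, 11]; color 2: [3, 5, 6, 8, 9]; color 3: [4, 7].

χ(G) = 3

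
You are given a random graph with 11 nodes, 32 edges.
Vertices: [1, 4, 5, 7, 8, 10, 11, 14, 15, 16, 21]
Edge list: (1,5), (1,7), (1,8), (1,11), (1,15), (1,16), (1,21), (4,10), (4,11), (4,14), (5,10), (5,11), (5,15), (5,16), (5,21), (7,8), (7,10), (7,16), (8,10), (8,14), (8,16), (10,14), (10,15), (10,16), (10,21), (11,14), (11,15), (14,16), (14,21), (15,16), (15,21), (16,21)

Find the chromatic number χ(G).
Clique number ω(G) = 5 (lower bound: χ ≥ ω).
The clique on [1, 5, 15, 16, 21] has size 5, forcing χ ≥ 5, and the coloring below uses 5 colors, so χ(G) = 5.
A valid 5-coloring: color 1: [1, 10]; color 2: [11, 16]; color 3: [5, 7, 14]; color 4: [4, 8, 21]; color 5: [15].

χ(G) = 5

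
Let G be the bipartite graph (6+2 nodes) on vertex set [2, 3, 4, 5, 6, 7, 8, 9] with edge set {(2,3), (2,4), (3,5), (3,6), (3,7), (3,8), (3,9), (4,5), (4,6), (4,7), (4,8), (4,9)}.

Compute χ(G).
Clique number ω(G) = 2 (lower bound: χ ≥ ω).
The graph is bipartite (no odd cycle), so 2 colors suffice: χ(G) = 2.
A valid 2-coloring: color 1: [3, 4]; color 2: [2, 5, 6, 7, 8, 9].

χ(G) = 2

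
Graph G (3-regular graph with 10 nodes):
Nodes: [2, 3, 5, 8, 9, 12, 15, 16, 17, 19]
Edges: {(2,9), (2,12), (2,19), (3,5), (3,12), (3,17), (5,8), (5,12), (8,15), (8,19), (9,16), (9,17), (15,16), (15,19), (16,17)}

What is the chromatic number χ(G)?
Clique number ω(G) = 3 (lower bound: χ ≥ ω).
The clique on [3, 5, 12] has size 3, forcing χ ≥ 3, and the coloring below uses 3 colors, so χ(G) = 3.
A valid 3-coloring: color 1: [2, 5, 15, 17]; color 2: [3, 8, 9]; color 3: [12, 16, 19].

χ(G) = 3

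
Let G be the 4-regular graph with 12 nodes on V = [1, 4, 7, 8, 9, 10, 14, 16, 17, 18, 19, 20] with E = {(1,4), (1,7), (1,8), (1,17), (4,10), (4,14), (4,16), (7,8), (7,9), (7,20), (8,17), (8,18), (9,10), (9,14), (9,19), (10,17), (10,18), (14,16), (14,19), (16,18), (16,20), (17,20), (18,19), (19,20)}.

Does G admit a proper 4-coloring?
A valid 4-coloring: color 1: [1, 10, 14, 20]; color 2: [4, 9, 17, 18]; color 3: [8, 16, 19]; color 4: [7].
(χ(G) = 3 ≤ 4.)

Yes, G is 4-colorable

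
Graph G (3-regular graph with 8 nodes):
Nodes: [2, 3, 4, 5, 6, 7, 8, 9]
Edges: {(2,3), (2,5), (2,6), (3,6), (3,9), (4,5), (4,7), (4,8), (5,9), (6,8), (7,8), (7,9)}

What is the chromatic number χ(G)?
χ(G) = 3

Clique number ω(G) = 3 (lower bound: χ ≥ ω).
The clique on [2, 3, 6] has size 3, forcing χ ≥ 3, and the coloring below uses 3 colors, so χ(G) = 3.
A valid 3-coloring: color 1: [3, 5, 8]; color 2: [6, 7]; color 3: [2, 4, 9].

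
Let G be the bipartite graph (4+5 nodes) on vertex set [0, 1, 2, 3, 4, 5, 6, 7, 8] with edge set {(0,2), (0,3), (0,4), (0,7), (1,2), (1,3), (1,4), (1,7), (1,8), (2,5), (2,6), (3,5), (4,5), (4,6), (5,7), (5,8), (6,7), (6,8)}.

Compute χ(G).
Clique number ω(G) = 2 (lower bound: χ ≥ ω).
The graph is bipartite (no odd cycle), so 2 colors suffice: χ(G) = 2.
A valid 2-coloring: color 1: [0, 1, 5, 6]; color 2: [2, 3, 4, 7, 8].

χ(G) = 2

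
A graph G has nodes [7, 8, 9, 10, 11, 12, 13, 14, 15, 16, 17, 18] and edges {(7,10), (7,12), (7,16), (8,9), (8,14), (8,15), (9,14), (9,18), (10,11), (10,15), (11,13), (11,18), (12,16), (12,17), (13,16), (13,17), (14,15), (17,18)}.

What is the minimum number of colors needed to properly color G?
χ(G) = 3

Clique number ω(G) = 3 (lower bound: χ ≥ ω).
The clique on [7, 12, 16] has size 3, forcing χ ≥ 3, and the coloring below uses 3 colors, so χ(G) = 3.
A valid 3-coloring: color 1: [9, 11, 15, 16, 17]; color 2: [10, 12, 13, 14, 18]; color 3: [7, 8].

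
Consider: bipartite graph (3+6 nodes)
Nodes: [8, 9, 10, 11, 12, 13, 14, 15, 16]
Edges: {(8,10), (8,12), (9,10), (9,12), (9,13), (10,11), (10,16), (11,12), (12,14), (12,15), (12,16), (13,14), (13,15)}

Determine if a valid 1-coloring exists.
Edge (10,16) forces its endpoints to differ, so 1 color is not enough.

No, G is not 1-colorable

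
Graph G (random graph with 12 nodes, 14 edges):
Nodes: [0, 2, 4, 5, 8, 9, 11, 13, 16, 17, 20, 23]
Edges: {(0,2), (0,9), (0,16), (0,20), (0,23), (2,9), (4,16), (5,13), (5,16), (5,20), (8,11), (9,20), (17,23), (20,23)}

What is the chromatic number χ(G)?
χ(G) = 3

Clique number ω(G) = 3 (lower bound: χ ≥ ω).
The clique on [0, 2, 9] has size 3, forcing χ ≥ 3, and the coloring below uses 3 colors, so χ(G) = 3.
A valid 3-coloring: color 1: [0, 4, 5, 8, 17]; color 2: [2, 11, 13, 16, 20]; color 3: [9, 23].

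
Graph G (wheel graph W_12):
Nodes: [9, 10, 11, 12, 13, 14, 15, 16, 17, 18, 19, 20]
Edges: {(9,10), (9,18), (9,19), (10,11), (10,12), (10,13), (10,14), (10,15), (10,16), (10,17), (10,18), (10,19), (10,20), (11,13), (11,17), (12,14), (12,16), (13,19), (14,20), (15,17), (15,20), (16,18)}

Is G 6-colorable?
A valid 6-coloring: color 1: [10]; color 2: [12, 13, 17, 18, 20]; color 3: [9, 11, 14, 15, 16]; color 4: [19].
(χ(G) = 4 ≤ 6.)

Yes, G is 6-colorable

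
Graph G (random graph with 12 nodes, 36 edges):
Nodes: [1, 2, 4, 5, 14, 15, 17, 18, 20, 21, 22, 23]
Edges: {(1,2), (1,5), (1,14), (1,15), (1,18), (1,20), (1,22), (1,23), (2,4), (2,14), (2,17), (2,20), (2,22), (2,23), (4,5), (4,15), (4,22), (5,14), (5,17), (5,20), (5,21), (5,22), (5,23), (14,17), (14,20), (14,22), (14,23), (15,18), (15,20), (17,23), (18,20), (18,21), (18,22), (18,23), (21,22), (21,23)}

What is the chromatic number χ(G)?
χ(G) = 4

Clique number ω(G) = 4 (lower bound: χ ≥ ω).
The clique on [1, 15, 18, 20] has size 4, forcing χ ≥ 4, and the coloring below uses 4 colors, so χ(G) = 4.
A valid 4-coloring: color 1: [1, 4, 17, 21]; color 2: [2, 5, 18]; color 3: [14, 15]; color 4: [20, 22, 23].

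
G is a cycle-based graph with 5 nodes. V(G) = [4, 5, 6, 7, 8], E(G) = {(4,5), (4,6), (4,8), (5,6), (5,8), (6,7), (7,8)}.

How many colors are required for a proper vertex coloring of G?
Clique number ω(G) = 3 (lower bound: χ ≥ ω).
The clique on [4, 5, 8] has size 3, forcing χ ≥ 3, and the coloring below uses 3 colors, so χ(G) = 3.
A valid 3-coloring: color 1: [4, 7]; color 2: [5]; color 3: [6, 8].

χ(G) = 3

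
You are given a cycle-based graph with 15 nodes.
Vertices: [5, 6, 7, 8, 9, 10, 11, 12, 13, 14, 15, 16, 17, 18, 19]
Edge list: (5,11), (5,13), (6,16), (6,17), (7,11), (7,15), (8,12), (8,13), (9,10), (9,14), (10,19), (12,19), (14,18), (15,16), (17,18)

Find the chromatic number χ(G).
χ(G) = 3

Clique number ω(G) = 2 (lower bound: χ ≥ ω).
Odd cycle [7, 15, 16, 6, 17, 18, 14, 9, 10, 19, 12, 8, 13, 5, 11] needs 3 colors (χ ≥ 3).
The coloring below uses 3 colors, so χ(G) = 3.
A valid 3-coloring: color 1: [5, 7, 10, 12, 14, 16, 17]; color 2: [6, 8, 9, 11, 15, 18, 19]; color 3: [13].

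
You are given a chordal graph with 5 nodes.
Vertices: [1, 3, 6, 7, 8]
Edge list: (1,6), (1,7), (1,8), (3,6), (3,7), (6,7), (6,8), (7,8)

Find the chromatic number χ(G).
χ(G) = 4

Clique number ω(G) = 4 (lower bound: χ ≥ ω).
The clique on [1, 6, 7, 8] has size 4, forcing χ ≥ 4, and the coloring below uses 4 colors, so χ(G) = 4.
A valid 4-coloring: color 1: [7]; color 2: [6]; color 3: [3, 8]; color 4: [1].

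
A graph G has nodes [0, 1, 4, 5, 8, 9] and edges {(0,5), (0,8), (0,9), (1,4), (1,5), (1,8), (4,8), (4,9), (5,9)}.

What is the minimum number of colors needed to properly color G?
χ(G) = 3

Clique number ω(G) = 3 (lower bound: χ ≥ ω).
The clique on [0, 5, 9] has size 3, forcing χ ≥ 3, and the coloring below uses 3 colors, so χ(G) = 3.
A valid 3-coloring: color 1: [0, 4]; color 2: [5, 8]; color 3: [1, 9].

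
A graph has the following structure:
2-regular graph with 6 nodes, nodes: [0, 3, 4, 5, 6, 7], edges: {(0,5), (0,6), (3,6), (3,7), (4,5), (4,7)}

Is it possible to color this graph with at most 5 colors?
Yes, G is 5-colorable

A valid 5-coloring: color 1: [0, 3, 4]; color 2: [5, 6, 7].
(χ(G) = 2 ≤ 5.)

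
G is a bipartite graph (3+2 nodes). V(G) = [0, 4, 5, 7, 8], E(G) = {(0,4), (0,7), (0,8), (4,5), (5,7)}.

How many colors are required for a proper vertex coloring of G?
Clique number ω(G) = 2 (lower bound: χ ≥ ω).
The graph is bipartite (no odd cycle), so 2 colors suffice: χ(G) = 2.
A valid 2-coloring: color 1: [0, 5]; color 2: [4, 7, 8].

χ(G) = 2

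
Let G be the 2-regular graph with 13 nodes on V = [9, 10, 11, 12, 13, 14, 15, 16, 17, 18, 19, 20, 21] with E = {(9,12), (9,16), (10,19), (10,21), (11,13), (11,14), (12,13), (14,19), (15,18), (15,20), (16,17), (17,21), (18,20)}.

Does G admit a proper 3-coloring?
A valid 3-coloring: color 1: [11, 12, 15, 16, 19, 21]; color 2: [9, 10, 13, 14, 17, 18]; color 3: [20].
(χ(G) = 3 ≤ 3.)

Yes, G is 3-colorable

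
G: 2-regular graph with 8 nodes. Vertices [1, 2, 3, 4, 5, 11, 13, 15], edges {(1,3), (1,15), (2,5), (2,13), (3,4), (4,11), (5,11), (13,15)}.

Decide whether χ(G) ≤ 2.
A valid 2-coloring: color 1: [1, 4, 5, 13]; color 2: [2, 3, 11, 15].
(χ(G) = 2 ≤ 2.)

Yes, G is 2-colorable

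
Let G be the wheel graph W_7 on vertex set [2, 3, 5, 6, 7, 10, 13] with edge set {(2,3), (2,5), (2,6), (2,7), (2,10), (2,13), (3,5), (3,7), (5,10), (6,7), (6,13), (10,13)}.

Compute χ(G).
χ(G) = 3

Clique number ω(G) = 3 (lower bound: χ ≥ ω).
The clique on [2, 5, 10] has size 3, forcing χ ≥ 3, and the coloring below uses 3 colors, so χ(G) = 3.
A valid 3-coloring: color 1: [2]; color 2: [5, 7, 13]; color 3: [3, 6, 10].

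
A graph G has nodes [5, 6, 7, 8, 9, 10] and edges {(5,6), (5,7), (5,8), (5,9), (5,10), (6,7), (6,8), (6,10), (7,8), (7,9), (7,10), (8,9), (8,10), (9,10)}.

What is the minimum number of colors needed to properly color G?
χ(G) = 5

Clique number ω(G) = 5 (lower bound: χ ≥ ω).
The clique on [5, 7, 8, 9, 10] has size 5, forcing χ ≥ 5, and the coloring below uses 5 colors, so χ(G) = 5.
A valid 5-coloring: color 1: [5]; color 2: [8]; color 3: [7]; color 4: [10]; color 5: [6, 9].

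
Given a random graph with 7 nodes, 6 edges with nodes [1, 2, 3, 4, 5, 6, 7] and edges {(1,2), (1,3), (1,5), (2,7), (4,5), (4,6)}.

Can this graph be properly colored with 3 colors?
Yes, G is 3-colorable

A valid 3-coloring: color 1: [1, 4, 7]; color 2: [2, 3, 5, 6].
(χ(G) = 2 ≤ 3.)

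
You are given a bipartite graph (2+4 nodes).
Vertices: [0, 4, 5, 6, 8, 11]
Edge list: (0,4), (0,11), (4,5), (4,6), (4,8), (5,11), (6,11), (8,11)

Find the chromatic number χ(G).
χ(G) = 2

Clique number ω(G) = 2 (lower bound: χ ≥ ω).
The graph is bipartite (no odd cycle), so 2 colors suffice: χ(G) = 2.
A valid 2-coloring: color 1: [4, 11]; color 2: [0, 5, 6, 8].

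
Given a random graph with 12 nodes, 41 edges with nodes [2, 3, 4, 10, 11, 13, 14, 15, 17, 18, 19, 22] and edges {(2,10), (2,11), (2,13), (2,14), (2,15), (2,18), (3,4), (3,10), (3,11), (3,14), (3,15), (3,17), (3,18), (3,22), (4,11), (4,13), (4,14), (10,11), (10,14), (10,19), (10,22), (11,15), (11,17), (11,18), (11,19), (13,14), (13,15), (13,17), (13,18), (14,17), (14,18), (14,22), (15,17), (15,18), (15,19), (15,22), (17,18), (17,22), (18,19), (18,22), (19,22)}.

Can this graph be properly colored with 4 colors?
No, G is not 4-colorable

The clique on vertices [3, 14, 17, 18, 22] has size 5 > 4, so it alone needs 5 colors.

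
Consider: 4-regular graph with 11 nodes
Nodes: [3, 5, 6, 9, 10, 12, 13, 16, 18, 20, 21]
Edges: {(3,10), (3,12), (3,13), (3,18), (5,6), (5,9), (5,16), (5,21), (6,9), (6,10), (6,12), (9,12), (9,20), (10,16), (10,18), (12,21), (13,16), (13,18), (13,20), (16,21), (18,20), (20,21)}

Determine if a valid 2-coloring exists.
The clique on vertices [3, 10, 18] has size 3 > 2, so it alone needs 3 colors.

No, G is not 2-colorable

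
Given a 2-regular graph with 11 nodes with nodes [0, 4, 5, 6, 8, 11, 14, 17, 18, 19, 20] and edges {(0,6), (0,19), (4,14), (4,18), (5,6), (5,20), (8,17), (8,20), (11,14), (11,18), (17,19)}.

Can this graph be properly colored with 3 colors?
A valid 3-coloring: color 1: [0, 4, 11, 17, 20]; color 2: [5, 8, 14, 18, 19]; color 3: [6].
(χ(G) = 3 ≤ 3.)

Yes, G is 3-colorable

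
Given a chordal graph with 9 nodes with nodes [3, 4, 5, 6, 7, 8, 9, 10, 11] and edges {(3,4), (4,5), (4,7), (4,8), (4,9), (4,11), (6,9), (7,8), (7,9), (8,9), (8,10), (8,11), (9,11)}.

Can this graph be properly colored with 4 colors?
Yes, G is 4-colorable

A valid 4-coloring: color 1: [4, 6, 10]; color 2: [3, 5, 9]; color 3: [8]; color 4: [7, 11].
(χ(G) = 4 ≤ 4.)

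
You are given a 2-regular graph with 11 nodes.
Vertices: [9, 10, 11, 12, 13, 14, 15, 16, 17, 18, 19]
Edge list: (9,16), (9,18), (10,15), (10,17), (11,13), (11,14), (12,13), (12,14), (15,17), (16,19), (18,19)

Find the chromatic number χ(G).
Clique number ω(G) = 3 (lower bound: χ ≥ ω).
The clique on [10, 15, 17] has size 3, forcing χ ≥ 3, and the coloring below uses 3 colors, so χ(G) = 3.
A valid 3-coloring: color 1: [10, 13, 14, 16, 18]; color 2: [9, 11, 12, 15, 19]; color 3: [17].

χ(G) = 3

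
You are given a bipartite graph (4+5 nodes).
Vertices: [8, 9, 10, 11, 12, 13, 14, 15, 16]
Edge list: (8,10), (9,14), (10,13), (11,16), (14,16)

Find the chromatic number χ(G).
Clique number ω(G) = 2 (lower bound: χ ≥ ω).
The graph is bipartite (no odd cycle), so 2 colors suffice: χ(G) = 2.
A valid 2-coloring: color 1: [9, 10, 12, 15, 16]; color 2: [8, 11, 13, 14].

χ(G) = 2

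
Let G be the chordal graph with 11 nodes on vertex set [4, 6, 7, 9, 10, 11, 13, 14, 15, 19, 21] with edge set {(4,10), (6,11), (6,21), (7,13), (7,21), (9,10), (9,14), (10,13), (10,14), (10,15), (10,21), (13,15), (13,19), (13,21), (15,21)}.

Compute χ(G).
χ(G) = 4

Clique number ω(G) = 4 (lower bound: χ ≥ ω).
The clique on [10, 13, 15, 21] has size 4, forcing χ ≥ 4, and the coloring below uses 4 colors, so χ(G) = 4.
A valid 4-coloring: color 1: [6, 7, 10, 19]; color 2: [4, 9, 11, 21]; color 3: [13, 14]; color 4: [15].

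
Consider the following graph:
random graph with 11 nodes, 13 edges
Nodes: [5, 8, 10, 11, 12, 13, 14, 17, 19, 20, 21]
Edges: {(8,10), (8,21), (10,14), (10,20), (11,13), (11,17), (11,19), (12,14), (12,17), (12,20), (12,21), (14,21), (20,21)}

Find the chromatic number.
χ(G) = 3

Clique number ω(G) = 3 (lower bound: χ ≥ ω).
The clique on [12, 20, 21] has size 3, forcing χ ≥ 3, and the coloring below uses 3 colors, so χ(G) = 3.
A valid 3-coloring: color 1: [5, 8, 11, 12]; color 2: [10, 13, 17, 19, 21]; color 3: [14, 20].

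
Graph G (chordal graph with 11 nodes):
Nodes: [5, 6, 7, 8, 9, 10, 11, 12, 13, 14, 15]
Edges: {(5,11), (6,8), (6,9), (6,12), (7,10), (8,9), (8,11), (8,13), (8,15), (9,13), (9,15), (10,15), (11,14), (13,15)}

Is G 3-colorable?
No, G is not 3-colorable

The clique on vertices [8, 9, 13, 15] has size 4 > 3, so it alone needs 4 colors.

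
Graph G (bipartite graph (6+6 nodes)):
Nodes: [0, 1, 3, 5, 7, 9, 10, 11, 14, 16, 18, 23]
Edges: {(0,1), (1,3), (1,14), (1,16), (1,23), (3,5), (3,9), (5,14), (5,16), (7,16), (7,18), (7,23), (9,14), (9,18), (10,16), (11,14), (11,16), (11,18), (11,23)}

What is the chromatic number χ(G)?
χ(G) = 2

Clique number ω(G) = 2 (lower bound: χ ≥ ω).
The graph is bipartite (no odd cycle), so 2 colors suffice: χ(G) = 2.
A valid 2-coloring: color 1: [1, 5, 7, 9, 10, 11]; color 2: [0, 3, 14, 16, 18, 23].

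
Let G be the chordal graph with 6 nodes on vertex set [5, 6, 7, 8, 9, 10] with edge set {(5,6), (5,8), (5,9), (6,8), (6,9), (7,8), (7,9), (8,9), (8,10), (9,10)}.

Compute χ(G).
Clique number ω(G) = 4 (lower bound: χ ≥ ω).
The clique on [5, 6, 8, 9] has size 4, forcing χ ≥ 4, and the coloring below uses 4 colors, so χ(G) = 4.
A valid 4-coloring: color 1: [9]; color 2: [8]; color 3: [6, 7, 10]; color 4: [5].

χ(G) = 4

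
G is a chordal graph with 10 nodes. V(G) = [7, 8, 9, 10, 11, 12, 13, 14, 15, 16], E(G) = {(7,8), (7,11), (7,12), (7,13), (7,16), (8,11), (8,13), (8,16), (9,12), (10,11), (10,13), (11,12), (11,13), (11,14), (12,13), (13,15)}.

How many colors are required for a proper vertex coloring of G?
Clique number ω(G) = 4 (lower bound: χ ≥ ω).
The clique on [7, 8, 11, 13] has size 4, forcing χ ≥ 4, and the coloring below uses 4 colors, so χ(G) = 4.
A valid 4-coloring: color 1: [9, 13, 14, 16]; color 2: [11, 15]; color 3: [7, 10]; color 4: [8, 12].

χ(G) = 4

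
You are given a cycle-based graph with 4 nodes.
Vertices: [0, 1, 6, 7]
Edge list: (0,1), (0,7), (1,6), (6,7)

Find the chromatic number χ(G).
Clique number ω(G) = 2 (lower bound: χ ≥ ω).
The graph is bipartite (no odd cycle), so 2 colors suffice: χ(G) = 2.
A valid 2-coloring: color 1: [0, 6]; color 2: [1, 7].

χ(G) = 2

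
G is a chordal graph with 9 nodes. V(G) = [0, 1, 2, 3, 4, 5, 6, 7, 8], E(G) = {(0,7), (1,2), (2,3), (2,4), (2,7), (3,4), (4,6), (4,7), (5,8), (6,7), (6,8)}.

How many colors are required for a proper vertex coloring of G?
Clique number ω(G) = 3 (lower bound: χ ≥ ω).
The clique on [2, 3, 4] has size 3, forcing χ ≥ 3, and the coloring below uses 3 colors, so χ(G) = 3.
A valid 3-coloring: color 1: [0, 2, 5, 6]; color 2: [1, 3, 7, 8]; color 3: [4].

χ(G) = 3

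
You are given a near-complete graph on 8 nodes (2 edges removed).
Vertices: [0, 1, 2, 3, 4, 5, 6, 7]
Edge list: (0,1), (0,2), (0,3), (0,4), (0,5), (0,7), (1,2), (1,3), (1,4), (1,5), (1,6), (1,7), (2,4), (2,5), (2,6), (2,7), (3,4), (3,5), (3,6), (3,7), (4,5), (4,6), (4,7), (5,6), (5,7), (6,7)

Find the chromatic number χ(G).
χ(G) = 6

Clique number ω(G) = 6 (lower bound: χ ≥ ω).
The clique on [0, 1, 2, 4, 5, 7] has size 6, forcing χ ≥ 6, and the coloring below uses 6 colors, so χ(G) = 6.
A valid 6-coloring: color 1: [4]; color 2: [1]; color 3: [5]; color 4: [7]; color 5: [0, 6]; color 6: [2, 3].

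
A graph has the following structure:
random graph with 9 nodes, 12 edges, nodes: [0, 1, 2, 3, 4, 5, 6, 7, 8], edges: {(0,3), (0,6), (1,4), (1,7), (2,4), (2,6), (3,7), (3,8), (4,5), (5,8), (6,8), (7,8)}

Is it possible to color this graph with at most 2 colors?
The clique on vertices [3, 7, 8] has size 3 > 2, so it alone needs 3 colors.

No, G is not 2-colorable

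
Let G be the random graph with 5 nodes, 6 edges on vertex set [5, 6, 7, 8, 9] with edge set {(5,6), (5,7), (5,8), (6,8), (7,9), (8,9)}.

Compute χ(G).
Clique number ω(G) = 3 (lower bound: χ ≥ ω).
The clique on [5, 6, 8] has size 3, forcing χ ≥ 3, and the coloring below uses 3 colors, so χ(G) = 3.
A valid 3-coloring: color 1: [7, 8]; color 2: [5, 9]; color 3: [6].

χ(G) = 3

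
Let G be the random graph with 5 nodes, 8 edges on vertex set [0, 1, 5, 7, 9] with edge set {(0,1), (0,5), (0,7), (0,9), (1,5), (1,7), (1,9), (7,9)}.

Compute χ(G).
χ(G) = 4

Clique number ω(G) = 4 (lower bound: χ ≥ ω).
The clique on [0, 1, 7, 9] has size 4, forcing χ ≥ 4, and the coloring below uses 4 colors, so χ(G) = 4.
A valid 4-coloring: color 1: [1]; color 2: [0]; color 3: [5, 7]; color 4: [9].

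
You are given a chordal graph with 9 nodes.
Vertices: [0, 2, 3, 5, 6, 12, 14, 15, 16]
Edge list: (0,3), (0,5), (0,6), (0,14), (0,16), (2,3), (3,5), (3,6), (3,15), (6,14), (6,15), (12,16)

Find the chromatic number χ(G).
Clique number ω(G) = 3 (lower bound: χ ≥ ω).
The clique on [0, 3, 5] has size 3, forcing χ ≥ 3, and the coloring below uses 3 colors, so χ(G) = 3.
A valid 3-coloring: color 1: [0, 2, 12, 15]; color 2: [3, 14, 16]; color 3: [5, 6].

χ(G) = 3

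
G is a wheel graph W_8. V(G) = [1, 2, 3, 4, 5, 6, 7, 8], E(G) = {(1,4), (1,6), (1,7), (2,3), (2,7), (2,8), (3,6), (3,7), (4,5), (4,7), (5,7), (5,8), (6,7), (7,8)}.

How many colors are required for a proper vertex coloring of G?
Clique number ω(G) = 3 (lower bound: χ ≥ ω).
Odd cycle [8, 2, 3, 6, 1, 4, 5] needs 3 colors (χ ≥ 3).
Vertex 7 is adjacent to every vertex of [1, 2, 3, 4, 5, 6, 8], which already need 3 colors among themselves, so 7 needs a new color (χ ≥ 4).
The coloring below uses 4 colors, so χ(G) = 4.
A valid 4-coloring: color 1: [7]; color 2: [3, 4, 8]; color 3: [2, 5, 6]; color 4: [1].

χ(G) = 4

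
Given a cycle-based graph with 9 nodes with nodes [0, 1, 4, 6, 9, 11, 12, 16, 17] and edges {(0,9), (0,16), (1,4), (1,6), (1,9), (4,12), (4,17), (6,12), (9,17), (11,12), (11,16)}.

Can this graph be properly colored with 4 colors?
Yes, G is 4-colorable

A valid 4-coloring: color 1: [0, 1, 12, 17]; color 2: [4, 6, 9, 16]; color 3: [11].
(χ(G) = 3 ≤ 4.)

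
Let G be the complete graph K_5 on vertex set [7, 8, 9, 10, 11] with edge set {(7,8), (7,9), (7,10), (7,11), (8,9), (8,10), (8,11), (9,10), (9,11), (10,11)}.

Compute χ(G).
χ(G) = 5

Clique number ω(G) = 5 (lower bound: χ ≥ ω).
The clique on [7, 8, 9, 10, 11] has size 5, forcing χ ≥ 5, and the coloring below uses 5 colors, so χ(G) = 5.
A valid 5-coloring: color 1: [7]; color 2: [11]; color 3: [10]; color 4: [9]; color 5: [8].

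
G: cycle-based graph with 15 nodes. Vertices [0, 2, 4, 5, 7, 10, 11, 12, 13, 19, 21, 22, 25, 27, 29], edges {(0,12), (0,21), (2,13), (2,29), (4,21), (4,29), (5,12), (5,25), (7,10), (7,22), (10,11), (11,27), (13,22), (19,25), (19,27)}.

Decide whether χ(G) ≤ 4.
Yes, G is 4-colorable

A valid 4-coloring: color 1: [10, 12, 21, 22, 25, 27, 29]; color 2: [0, 2, 4, 5, 7, 11, 19]; color 3: [13].
(χ(G) = 3 ≤ 4.)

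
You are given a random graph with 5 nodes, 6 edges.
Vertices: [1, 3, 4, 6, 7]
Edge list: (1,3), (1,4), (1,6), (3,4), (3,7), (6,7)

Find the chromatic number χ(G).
Clique number ω(G) = 3 (lower bound: χ ≥ ω).
The clique on [1, 3, 4] has size 3, forcing χ ≥ 3, and the coloring below uses 3 colors, so χ(G) = 3.
A valid 3-coloring: color 1: [1, 7]; color 2: [3, 6]; color 3: [4].

χ(G) = 3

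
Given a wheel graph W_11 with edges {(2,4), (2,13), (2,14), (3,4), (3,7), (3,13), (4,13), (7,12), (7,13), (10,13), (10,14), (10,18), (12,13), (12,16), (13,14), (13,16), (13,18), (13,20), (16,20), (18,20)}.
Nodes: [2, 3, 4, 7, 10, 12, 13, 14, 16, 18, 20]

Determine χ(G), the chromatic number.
Clique number ω(G) = 3 (lower bound: χ ≥ ω).
The clique on [2, 4, 13] has size 3, forcing χ ≥ 3, and the coloring below uses 3 colors, so χ(G) = 3.
A valid 3-coloring: color 1: [13]; color 2: [4, 7, 14, 16, 18]; color 3: [2, 3, 10, 12, 20].

χ(G) = 3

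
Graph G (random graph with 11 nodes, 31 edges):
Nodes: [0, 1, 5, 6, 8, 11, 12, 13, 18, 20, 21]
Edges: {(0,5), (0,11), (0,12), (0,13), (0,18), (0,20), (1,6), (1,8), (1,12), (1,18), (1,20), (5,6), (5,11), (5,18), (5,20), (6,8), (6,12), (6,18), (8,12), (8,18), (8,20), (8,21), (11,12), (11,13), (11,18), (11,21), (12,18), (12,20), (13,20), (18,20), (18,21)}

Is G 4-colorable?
No, G is not 4-colorable

The clique on vertices [1, 8, 12, 18, 20] has size 5 > 4, so it alone needs 5 colors.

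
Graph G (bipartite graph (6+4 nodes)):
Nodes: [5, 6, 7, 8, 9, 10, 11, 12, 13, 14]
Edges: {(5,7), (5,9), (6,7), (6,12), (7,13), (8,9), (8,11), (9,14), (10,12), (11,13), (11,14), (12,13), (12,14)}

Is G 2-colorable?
Yes, G is 2-colorable

A valid 2-coloring: color 1: [7, 9, 11, 12]; color 2: [5, 6, 8, 10, 13, 14].
(χ(G) = 2 ≤ 2.)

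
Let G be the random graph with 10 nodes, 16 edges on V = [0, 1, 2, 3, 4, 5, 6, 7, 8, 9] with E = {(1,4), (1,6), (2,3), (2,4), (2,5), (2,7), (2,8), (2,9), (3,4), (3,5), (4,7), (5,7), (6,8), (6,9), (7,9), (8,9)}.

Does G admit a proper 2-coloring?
The clique on vertices [2, 8, 9] has size 3 > 2, so it alone needs 3 colors.

No, G is not 2-colorable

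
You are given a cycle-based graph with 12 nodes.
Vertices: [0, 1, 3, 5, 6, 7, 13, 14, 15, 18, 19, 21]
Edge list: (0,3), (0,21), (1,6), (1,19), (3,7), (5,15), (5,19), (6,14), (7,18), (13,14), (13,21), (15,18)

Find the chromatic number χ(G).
χ(G) = 2

Clique number ω(G) = 2 (lower bound: χ ≥ ω).
The graph is bipartite (no odd cycle), so 2 colors suffice: χ(G) = 2.
A valid 2-coloring: color 1: [1, 3, 5, 14, 18, 21]; color 2: [0, 6, 7, 13, 15, 19].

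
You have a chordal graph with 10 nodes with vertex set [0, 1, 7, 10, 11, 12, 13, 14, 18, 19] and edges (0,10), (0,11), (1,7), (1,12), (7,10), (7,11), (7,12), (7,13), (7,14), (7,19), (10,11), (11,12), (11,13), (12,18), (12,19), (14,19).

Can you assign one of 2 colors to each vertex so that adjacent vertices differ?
The clique on vertices [0, 10, 11] has size 3 > 2, so it alone needs 3 colors.

No, G is not 2-colorable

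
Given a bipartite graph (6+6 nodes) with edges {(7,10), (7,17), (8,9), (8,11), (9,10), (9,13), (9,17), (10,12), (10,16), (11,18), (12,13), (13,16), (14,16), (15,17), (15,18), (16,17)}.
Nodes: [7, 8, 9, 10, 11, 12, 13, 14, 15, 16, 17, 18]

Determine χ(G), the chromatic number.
Clique number ω(G) = 2 (lower bound: χ ≥ ω).
The graph is bipartite (no odd cycle), so 2 colors suffice: χ(G) = 2.
A valid 2-coloring: color 1: [7, 9, 11, 12, 15, 16]; color 2: [8, 10, 13, 14, 17, 18].

χ(G) = 2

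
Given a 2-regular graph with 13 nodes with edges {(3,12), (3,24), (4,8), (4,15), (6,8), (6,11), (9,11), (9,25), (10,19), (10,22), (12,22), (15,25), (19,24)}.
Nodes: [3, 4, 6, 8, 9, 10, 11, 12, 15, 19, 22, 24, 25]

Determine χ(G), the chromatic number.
Clique number ω(G) = 2 (lower bound: χ ≥ ω).
Odd cycle [4, 15, 25, 9, 11, 6, 8] needs 3 colors (χ ≥ 3).
The coloring below uses 3 colors, so χ(G) = 3.
A valid 3-coloring: color 1: [3, 4, 6, 19, 22, 25]; color 2: [8, 9, 10, 12, 15, 24]; color 3: [11].

χ(G) = 3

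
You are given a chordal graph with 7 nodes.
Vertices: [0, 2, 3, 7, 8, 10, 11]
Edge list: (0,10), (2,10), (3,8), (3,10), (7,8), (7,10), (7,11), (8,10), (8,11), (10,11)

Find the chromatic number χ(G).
Clique number ω(G) = 4 (lower bound: χ ≥ ω).
The clique on [7, 8, 10, 11] has size 4, forcing χ ≥ 4, and the coloring below uses 4 colors, so χ(G) = 4.
A valid 4-coloring: color 1: [10]; color 2: [0, 2, 8]; color 3: [3, 7]; color 4: [11].

χ(G) = 4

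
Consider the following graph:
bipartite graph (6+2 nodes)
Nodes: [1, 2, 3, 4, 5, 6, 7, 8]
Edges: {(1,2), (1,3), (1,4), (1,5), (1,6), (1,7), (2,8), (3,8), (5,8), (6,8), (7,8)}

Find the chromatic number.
Clique number ω(G) = 2 (lower bound: χ ≥ ω).
The graph is bipartite (no odd cycle), so 2 colors suffice: χ(G) = 2.
A valid 2-coloring: color 1: [1, 8]; color 2: [2, 3, 4, 5, 6, 7].

χ(G) = 2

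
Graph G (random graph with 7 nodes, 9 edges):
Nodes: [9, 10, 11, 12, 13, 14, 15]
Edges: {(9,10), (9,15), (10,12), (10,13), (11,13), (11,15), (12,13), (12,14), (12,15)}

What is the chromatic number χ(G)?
Clique number ω(G) = 3 (lower bound: χ ≥ ω).
The clique on [10, 12, 13] has size 3, forcing χ ≥ 3, and the coloring below uses 3 colors, so χ(G) = 3.
A valid 3-coloring: color 1: [9, 11, 12]; color 2: [13, 14, 15]; color 3: [10].

χ(G) = 3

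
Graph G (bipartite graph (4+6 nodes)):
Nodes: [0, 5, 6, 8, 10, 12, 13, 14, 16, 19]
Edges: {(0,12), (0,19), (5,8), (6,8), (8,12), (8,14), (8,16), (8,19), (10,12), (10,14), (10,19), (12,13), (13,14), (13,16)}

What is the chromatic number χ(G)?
Clique number ω(G) = 2 (lower bound: χ ≥ ω).
The graph is bipartite (no odd cycle), so 2 colors suffice: χ(G) = 2.
A valid 2-coloring: color 1: [0, 8, 10, 13]; color 2: [5, 6, 12, 14, 16, 19].

χ(G) = 2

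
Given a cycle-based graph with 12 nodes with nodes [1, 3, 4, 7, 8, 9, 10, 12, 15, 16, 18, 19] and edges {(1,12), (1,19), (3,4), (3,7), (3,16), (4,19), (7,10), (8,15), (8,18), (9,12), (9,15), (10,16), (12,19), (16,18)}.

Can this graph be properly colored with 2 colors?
No, G is not 2-colorable

The clique on vertices [1, 12, 19] has size 3 > 2, so it alone needs 3 colors.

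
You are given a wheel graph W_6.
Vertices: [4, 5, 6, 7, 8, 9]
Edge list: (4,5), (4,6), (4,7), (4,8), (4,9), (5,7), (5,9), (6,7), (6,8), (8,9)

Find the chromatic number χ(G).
χ(G) = 4

Clique number ω(G) = 3 (lower bound: χ ≥ ω).
Odd cycle [5, 9, 8, 6, 7] needs 3 colors (χ ≥ 3).
Vertex 4 is adjacent to every vertex of [5, 6, 7, 8, 9], which already need 3 colors among themselves, so 4 needs a new color (χ ≥ 4).
The coloring below uses 4 colors, so χ(G) = 4.
A valid 4-coloring: color 1: [4]; color 2: [5, 6]; color 3: [7, 9]; color 4: [8].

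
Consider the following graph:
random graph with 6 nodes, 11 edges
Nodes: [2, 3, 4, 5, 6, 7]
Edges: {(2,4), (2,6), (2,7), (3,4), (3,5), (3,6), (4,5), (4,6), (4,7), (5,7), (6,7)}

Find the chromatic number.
Clique number ω(G) = 4 (lower bound: χ ≥ ω).
The clique on [2, 4, 6, 7] has size 4, forcing χ ≥ 4, and the coloring below uses 4 colors, so χ(G) = 4.
A valid 4-coloring: color 1: [4]; color 2: [5, 6]; color 3: [3, 7]; color 4: [2].

χ(G) = 4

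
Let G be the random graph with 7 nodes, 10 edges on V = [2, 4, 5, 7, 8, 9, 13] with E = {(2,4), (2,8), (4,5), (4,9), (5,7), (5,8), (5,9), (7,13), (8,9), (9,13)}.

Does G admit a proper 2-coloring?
No, G is not 2-colorable

The clique on vertices [5, 8, 9] has size 3 > 2, so it alone needs 3 colors.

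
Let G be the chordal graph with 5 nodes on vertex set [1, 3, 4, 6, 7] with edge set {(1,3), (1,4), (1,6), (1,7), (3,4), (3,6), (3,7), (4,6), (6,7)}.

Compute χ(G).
Clique number ω(G) = 4 (lower bound: χ ≥ ω).
The clique on [1, 3, 4, 6] has size 4, forcing χ ≥ 4, and the coloring below uses 4 colors, so χ(G) = 4.
A valid 4-coloring: color 1: [6]; color 2: [1]; color 3: [3]; color 4: [4, 7].

χ(G) = 4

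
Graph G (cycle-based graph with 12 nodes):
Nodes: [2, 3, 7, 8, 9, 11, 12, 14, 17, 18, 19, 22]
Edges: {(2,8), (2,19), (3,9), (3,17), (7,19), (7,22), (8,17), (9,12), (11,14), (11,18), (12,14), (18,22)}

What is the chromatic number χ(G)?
Clique number ω(G) = 2 (lower bound: χ ≥ ω).
The graph is bipartite (no odd cycle), so 2 colors suffice: χ(G) = 2.
A valid 2-coloring: color 1: [2, 7, 9, 14, 17, 18]; color 2: [3, 8, 11, 12, 19, 22].

χ(G) = 2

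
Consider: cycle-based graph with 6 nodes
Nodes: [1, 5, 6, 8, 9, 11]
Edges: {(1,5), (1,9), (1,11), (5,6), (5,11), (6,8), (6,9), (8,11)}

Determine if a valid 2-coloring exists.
No, G is not 2-colorable

The clique on vertices [1, 5, 11] has size 3 > 2, so it alone needs 3 colors.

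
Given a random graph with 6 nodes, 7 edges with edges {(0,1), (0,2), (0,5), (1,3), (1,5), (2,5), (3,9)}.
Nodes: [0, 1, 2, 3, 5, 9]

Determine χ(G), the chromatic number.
χ(G) = 3

Clique number ω(G) = 3 (lower bound: χ ≥ ω).
The clique on [0, 1, 5] has size 3, forcing χ ≥ 3, and the coloring below uses 3 colors, so χ(G) = 3.
A valid 3-coloring: color 1: [3, 5]; color 2: [1, 2, 9]; color 3: [0].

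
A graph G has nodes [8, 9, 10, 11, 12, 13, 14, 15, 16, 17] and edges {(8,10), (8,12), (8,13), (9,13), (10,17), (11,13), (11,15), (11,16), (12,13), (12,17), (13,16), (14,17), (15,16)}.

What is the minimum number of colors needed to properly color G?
χ(G) = 3

Clique number ω(G) = 3 (lower bound: χ ≥ ω).
The clique on [8, 12, 13] has size 3, forcing χ ≥ 3, and the coloring below uses 3 colors, so χ(G) = 3.
A valid 3-coloring: color 1: [13, 15, 17]; color 2: [9, 10, 12, 14, 16]; color 3: [8, 11].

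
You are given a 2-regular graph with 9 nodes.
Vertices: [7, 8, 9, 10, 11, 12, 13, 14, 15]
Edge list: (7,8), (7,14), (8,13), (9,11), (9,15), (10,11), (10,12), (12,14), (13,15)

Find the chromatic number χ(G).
χ(G) = 3

Clique number ω(G) = 2 (lower bound: χ ≥ ω).
Odd cycle [13, 15, 9, 11, 10, 12, 14, 7, 8] needs 3 colors (χ ≥ 3).
The coloring below uses 3 colors, so χ(G) = 3.
A valid 3-coloring: color 1: [7, 9, 10, 13]; color 2: [8, 11, 12, 15]; color 3: [14].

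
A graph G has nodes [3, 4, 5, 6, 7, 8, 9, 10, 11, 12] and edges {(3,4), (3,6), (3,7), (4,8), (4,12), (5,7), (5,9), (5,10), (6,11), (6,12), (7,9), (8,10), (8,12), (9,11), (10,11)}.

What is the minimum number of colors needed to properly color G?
χ(G) = 3

Clique number ω(G) = 3 (lower bound: χ ≥ ω).
The clique on [5, 7, 9] has size 3, forcing χ ≥ 3, and the coloring below uses 3 colors, so χ(G) = 3.
A valid 3-coloring: color 1: [3, 9, 10, 12]; color 2: [5, 6, 8]; color 3: [4, 7, 11].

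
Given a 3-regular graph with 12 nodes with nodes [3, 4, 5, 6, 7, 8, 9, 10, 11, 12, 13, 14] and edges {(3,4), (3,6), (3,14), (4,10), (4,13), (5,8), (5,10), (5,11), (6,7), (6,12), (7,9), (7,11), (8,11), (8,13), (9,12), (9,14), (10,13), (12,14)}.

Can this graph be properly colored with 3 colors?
A valid 3-coloring: color 1: [6, 10, 11, 14]; color 2: [4, 8, 9]; color 3: [3, 5, 7, 12, 13].
(χ(G) = 3 ≤ 3.)

Yes, G is 3-colorable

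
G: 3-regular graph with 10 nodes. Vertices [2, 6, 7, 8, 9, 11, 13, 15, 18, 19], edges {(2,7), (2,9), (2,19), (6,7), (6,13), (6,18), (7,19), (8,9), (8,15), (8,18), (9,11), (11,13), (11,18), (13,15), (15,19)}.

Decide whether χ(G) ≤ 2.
No, G is not 2-colorable

The clique on vertices [2, 7, 19] has size 3 > 2, so it alone needs 3 colors.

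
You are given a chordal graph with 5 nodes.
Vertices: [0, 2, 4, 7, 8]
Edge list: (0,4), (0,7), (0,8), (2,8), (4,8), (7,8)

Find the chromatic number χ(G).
Clique number ω(G) = 3 (lower bound: χ ≥ ω).
The clique on [0, 4, 8] has size 3, forcing χ ≥ 3, and the coloring below uses 3 colors, so χ(G) = 3.
A valid 3-coloring: color 1: [8]; color 2: [0, 2]; color 3: [4, 7].

χ(G) = 3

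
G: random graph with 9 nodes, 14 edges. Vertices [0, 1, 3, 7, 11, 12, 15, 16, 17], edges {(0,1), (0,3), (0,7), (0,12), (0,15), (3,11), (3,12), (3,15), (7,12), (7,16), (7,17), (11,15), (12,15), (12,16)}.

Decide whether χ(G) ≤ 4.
Yes, G is 4-colorable

A valid 4-coloring: color 1: [1, 11, 12, 17]; color 2: [0, 16]; color 3: [7, 15]; color 4: [3].
(χ(G) = 4 ≤ 4.)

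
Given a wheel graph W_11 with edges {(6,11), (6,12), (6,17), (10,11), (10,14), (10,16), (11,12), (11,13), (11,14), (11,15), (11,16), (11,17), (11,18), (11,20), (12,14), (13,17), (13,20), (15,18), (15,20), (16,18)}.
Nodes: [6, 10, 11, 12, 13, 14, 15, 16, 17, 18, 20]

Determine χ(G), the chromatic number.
χ(G) = 3

Clique number ω(G) = 3 (lower bound: χ ≥ ω).
The clique on [6, 11, 17] has size 3, forcing χ ≥ 3, and the coloring below uses 3 colors, so χ(G) = 3.
A valid 3-coloring: color 1: [11]; color 2: [6, 13, 14, 15, 16]; color 3: [10, 12, 17, 18, 20].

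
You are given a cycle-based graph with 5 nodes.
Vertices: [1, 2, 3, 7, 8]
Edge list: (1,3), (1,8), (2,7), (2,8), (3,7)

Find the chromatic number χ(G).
Clique number ω(G) = 2 (lower bound: χ ≥ ω).
Odd cycle [7, 3, 1, 8, 2] needs 3 colors (χ ≥ 3).
The coloring below uses 3 colors, so χ(G) = 3.
A valid 3-coloring: color 1: [7, 8]; color 2: [2, 3]; color 3: [1].

χ(G) = 3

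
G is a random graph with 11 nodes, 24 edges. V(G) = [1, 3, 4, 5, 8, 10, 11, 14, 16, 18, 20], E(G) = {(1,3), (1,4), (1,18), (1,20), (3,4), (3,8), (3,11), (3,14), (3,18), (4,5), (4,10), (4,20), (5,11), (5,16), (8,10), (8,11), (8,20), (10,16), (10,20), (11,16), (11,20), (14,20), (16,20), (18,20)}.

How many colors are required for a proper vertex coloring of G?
Clique number ω(G) = 3 (lower bound: χ ≥ ω).
The clique on [3, 8, 11] has size 3, forcing χ ≥ 3, and the coloring below uses 3 colors, so χ(G) = 3.
A valid 3-coloring: color 1: [3, 5, 20]; color 2: [4, 8, 14, 16, 18]; color 3: [1, 10, 11].

χ(G) = 3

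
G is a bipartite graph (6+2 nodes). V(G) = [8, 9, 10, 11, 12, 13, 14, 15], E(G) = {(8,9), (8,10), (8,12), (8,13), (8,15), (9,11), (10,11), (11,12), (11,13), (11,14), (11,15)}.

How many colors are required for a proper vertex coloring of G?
χ(G) = 2

Clique number ω(G) = 2 (lower bound: χ ≥ ω).
The graph is bipartite (no odd cycle), so 2 colors suffice: χ(G) = 2.
A valid 2-coloring: color 1: [8, 11]; color 2: [9, 10, 12, 13, 14, 15].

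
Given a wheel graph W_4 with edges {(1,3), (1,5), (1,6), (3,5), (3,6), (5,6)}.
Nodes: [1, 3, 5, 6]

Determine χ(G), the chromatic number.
Clique number ω(G) = 4 (lower bound: χ ≥ ω).
The clique on [1, 3, 5, 6] has size 4, forcing χ ≥ 4, and the coloring below uses 4 colors, so χ(G) = 4.
A valid 4-coloring: color 1: [3]; color 2: [6]; color 3: [1]; color 4: [5].

χ(G) = 4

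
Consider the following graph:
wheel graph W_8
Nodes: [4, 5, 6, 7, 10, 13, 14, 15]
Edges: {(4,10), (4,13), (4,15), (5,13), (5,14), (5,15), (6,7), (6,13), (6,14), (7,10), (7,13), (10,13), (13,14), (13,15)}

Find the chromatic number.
χ(G) = 4

Clique number ω(G) = 3 (lower bound: χ ≥ ω).
Odd cycle [7, 6, 14, 5, 15, 4, 10] needs 3 colors (χ ≥ 3).
Vertex 13 is adjacent to every vertex of [4, 5, 6, 7, 10, 14, 15], which already need 3 colors among themselves, so 13 needs a new color (χ ≥ 4).
The coloring below uses 4 colors, so χ(G) = 4.
A valid 4-coloring: color 1: [13]; color 2: [4, 7, 14]; color 3: [5, 6, 10]; color 4: [15].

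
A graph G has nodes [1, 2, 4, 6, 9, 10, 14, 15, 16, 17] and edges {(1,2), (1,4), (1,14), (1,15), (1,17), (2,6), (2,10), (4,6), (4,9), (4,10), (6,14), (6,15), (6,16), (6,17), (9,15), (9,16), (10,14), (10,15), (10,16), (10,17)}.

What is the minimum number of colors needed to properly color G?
χ(G) = 2

Clique number ω(G) = 2 (lower bound: χ ≥ ω).
The graph is bipartite (no odd cycle), so 2 colors suffice: χ(G) = 2.
A valid 2-coloring: color 1: [1, 6, 9, 10]; color 2: [2, 4, 14, 15, 16, 17].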